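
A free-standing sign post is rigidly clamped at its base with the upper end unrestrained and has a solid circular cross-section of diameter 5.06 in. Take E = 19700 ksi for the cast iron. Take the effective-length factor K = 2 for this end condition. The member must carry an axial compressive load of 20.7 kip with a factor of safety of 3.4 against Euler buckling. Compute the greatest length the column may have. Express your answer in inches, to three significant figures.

I = πd⁴/64 = π×5.06⁴/64 = 32.18 in⁴
Required critical load P_cr = n·P = 3.4 × 20.7 = 70.38 kip = 7.038×10^4 lb
From P_cr = π²EI/(K·L)²:  L = (1/K)·√(π²EI/P_cr) = (1/2)·√(π²×1.97×10^7×32.18/7.038×10^4)
L = 149 in

L_max ≈ 149 in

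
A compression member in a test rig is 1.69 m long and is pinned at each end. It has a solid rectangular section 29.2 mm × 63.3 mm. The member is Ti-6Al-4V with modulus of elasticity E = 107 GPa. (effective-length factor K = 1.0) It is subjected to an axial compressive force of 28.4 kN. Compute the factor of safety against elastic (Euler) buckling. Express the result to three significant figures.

Buckling occurs about the weak axis: I_min = h·b³/12 with b = 29.2 mm (the shorter side).
I_min = 63.3×29.2³/12 = 1.313×10^5 mm⁴
I = 1.313×10^5 mm⁴ = 1.313×10^-7 m⁴
Effective length L_e = K·L = 1 × 1.69 = 1.690 m
P_cr = π²EI / L_e² = π² × 107×10⁹ × 1.313×10^-7 / 1.690² = 4.856×10^4 N
Factor of safety n = P_cr / P = 48.560 / 28.4 = 1.71

n ≈ 1.71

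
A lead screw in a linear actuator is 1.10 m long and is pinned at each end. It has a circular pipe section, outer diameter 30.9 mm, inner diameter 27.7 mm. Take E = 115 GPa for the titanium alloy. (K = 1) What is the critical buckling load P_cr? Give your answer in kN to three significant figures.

P_cr ≈ 14.9 kN

d_o = 30.9 mm, d_i = 27.7 mm
I = π(d_o⁴ − d_i⁴)/64 = π(30.9⁴ − 27.70⁴)/64 = 1.585×10^4 mm⁴
I = 1.585×10^4 mm⁴ = 1.585×10^-8 m⁴
Effective length L_e = K·L = 1 × 1.10 = 1.100 m
P_cr = π²EI / L_e² = π² × 115×10⁹ × 1.585×10^-8 / 1.100² = 1.487×10^4 N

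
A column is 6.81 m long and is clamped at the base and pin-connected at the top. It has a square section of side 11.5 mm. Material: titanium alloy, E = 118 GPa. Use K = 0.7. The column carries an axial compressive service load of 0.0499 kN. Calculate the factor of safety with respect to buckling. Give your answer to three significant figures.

n ≈ 1.50

I = a⁴/12 = 11.5⁴/12 = 1.458×10^3 mm⁴
I = 1.458×10^3 mm⁴ = 1.458×10^-9 m⁴
Effective length L_e = K·L = 0.7 × 6.81 = 4.767 m
P_cr = π²EI / L_e² = π² × 118×10⁹ × 1.458×10^-9 / 4.767² = 74.70 N
Factor of safety n = P_cr / P = 0.074697 / 0.0499 = 1.50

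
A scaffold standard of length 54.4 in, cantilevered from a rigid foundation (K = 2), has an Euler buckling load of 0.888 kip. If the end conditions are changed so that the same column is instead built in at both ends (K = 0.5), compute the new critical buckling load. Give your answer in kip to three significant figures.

P_cr ≈ 14.2 kip

P_cr ∝ 1/K², so P_cr,new = P_cr,old × (K_old/K_new)² = 0.888 × (2/0.5)²
= 0.888 × 16.00 = 14.2 kip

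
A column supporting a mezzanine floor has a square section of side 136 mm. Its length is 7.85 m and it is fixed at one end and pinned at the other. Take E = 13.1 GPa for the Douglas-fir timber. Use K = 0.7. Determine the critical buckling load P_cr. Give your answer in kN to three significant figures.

I = a⁴/12 = 136⁴/12 = 2.851×10^7 mm⁴
I = 2.851×10^7 mm⁴ = 2.851×10^-5 m⁴
Effective length L_e = K·L = 0.7 × 7.85 = 5.495 m
P_cr = π²EI / L_e² = π² × 13.1×10⁹ × 2.851×10^-5 / 5.495² = 1.221×10^5 N

P_cr ≈ 122 kN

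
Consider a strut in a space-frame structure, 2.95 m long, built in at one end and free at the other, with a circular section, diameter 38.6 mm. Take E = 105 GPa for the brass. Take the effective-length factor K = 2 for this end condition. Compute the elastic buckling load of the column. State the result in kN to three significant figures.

P_cr ≈ 3.24 kN

I = πd⁴/64 = π×38.6⁴/64 = 1.090×10^5 mm⁴
I = 1.090×10^5 mm⁴ = 1.090×10^-7 m⁴
Effective length L_e = K·L = 2 × 2.95 = 5.900 m
P_cr = π²EI / L_e² = π² × 105×10⁹ × 1.090×10^-7 / 5.900² = 3.244×10^3 N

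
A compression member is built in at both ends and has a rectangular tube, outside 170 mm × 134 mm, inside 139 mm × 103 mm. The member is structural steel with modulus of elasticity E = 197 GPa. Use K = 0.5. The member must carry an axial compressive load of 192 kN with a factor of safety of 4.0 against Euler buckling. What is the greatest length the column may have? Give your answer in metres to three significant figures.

Weak-axis I_min = (h_o·b_o³ − h_i·b_i³)/12 with b_o = 134, b_i = 103.0 mm (shorter outer/inner sides).
I_min = (170×134³ − 139.0×103.0³)/12 = 2.143×10^7 mm⁴
I = 2.143×10^-5 m⁴
Required critical load P_cr = n·P = 4.0 × 192 = 768.0 kN = 7.680×10^5 N
From P_cr = π²EI/(K·L)²:  L = (1/K)·√(π²EI/P_cr) = (1/0.5)·√(π²×1.97×10^11×2.143×10^-5/7.680×10^5)
L = 14.7 m

L_max ≈ 14.7 m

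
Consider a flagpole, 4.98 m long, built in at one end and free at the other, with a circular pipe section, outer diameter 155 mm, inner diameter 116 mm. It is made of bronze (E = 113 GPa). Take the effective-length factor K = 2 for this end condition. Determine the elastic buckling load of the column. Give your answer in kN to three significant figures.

P_cr ≈ 219 kN

d_o = 155 mm, d_i = 116 mm
I = π(d_o⁴ − d_i⁴)/64 = π(155⁴ − 116.0⁴)/64 = 1.945×10^7 mm⁴
I = 1.945×10^7 mm⁴ = 1.945×10^-5 m⁴
Effective length L_e = K·L = 2 × 4.98 = 9.960 m
P_cr = π²EI / L_e² = π² × 113×10⁹ × 1.945×10^-5 / 9.960² = 2.186×10^5 N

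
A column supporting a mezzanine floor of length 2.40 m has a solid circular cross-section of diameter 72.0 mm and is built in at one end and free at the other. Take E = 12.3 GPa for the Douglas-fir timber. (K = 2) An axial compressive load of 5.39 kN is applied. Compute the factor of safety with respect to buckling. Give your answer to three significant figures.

n ≈ 1.29

I = πd⁴/64 = π×72.0⁴/64 = 1.319×10^6 mm⁴
I = 1.319×10^6 mm⁴ = 1.319×10^-6 m⁴
Effective length L_e = K·L = 2 × 2.40 = 4.800 m
P_cr = π²EI / L_e² = π² × 12.3×10⁹ × 1.319×10^-6 / 4.800² = 6.951×10^3 N
Factor of safety n = P_cr / P = 6.9506 / 5.39 = 1.29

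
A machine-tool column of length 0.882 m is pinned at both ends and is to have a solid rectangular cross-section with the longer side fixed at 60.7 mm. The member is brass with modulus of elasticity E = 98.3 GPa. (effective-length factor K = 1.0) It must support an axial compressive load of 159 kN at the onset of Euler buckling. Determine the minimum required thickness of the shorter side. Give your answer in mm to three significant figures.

L_e = K·L = 1 × 0.882 = 0.8820 m
Required I = P_cr·L_e²/(π²E) = 1.590×10^5 × 0.8820² / (π² × 9.83×10^10) = 1.275×10^-7 m⁴
I_req = 1.275×10^5 mm⁴
Rectangle, weak axis: I_min = h·b³/12 with h = 60.7 mm fixed  ⇒  b = (12I/h)^(1/3) = 29.3 mm

b ≈ 29.3 mm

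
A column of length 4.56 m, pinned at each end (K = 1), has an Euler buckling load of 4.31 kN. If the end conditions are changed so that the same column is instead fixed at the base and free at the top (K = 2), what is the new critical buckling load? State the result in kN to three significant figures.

P_cr ∝ 1/K², so P_cr,new = P_cr,old × (K_old/K_new)² = 4.31 × (1/2)²
= 4.31 × 0.2500 = 1.08 kN

P_cr ≈ 1.08 kN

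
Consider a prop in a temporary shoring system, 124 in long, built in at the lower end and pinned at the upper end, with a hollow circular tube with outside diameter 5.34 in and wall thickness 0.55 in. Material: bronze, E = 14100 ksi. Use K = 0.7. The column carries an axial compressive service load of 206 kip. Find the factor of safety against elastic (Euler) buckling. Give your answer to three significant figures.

Inner diameter d_i = 5.34 − 2×0.55 = 4.240 in
I = π(d_o⁴ − d_i⁴)/64 = π(5.34⁴ − 4.240⁴)/64 = 24.05 in⁴
Effective length L_e = K·L = 0.7 × 124 = 86.80 in
P_cr = π²EI / L_e² = π² × 14100×10³ × 24.05 / 86.80² = 4.442×10^5 lb
Factor of safety n = P_cr / P = 444.22 / 206 = 2.16

n ≈ 2.16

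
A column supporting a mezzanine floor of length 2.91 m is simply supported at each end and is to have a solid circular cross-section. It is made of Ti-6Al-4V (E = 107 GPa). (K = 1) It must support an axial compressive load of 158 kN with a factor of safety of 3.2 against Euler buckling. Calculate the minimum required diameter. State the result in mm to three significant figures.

d ≈ 95.3 mm

Required P_cr = n·P = 3.2 × 158 = 505.6 kN
L_e = K·L = 1 × 2.91 = 2.910 m
Required I = P_cr·L_e²/(π²E) = 5.056×10^5 × 2.910² / (π² × 1.07×10^11) = 4.054×10^-6 m⁴
I_req = 4.054×10^6 mm⁴
Solid circle: I = πd⁴/64  ⇒  d = (64I/π)^(1/4) = (64×4.054×10^6/π)^(1/4) = 95.3 mm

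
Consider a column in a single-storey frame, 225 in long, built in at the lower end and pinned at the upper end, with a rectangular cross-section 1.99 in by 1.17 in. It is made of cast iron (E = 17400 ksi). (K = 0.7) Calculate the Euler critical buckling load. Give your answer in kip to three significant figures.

P_cr ≈ 1.84 kip

Buckling occurs about the weak axis: I_min = h·b³/12 with b = 1.17 in (the shorter side).
I_min = 1.99×1.17³/12 = 0.2656 in⁴
Effective length L_e = K·L = 0.7 × 225 = 157.5 in
P_cr = π²EI / L_e² = π² × 17400×10³ × 0.2656 / 157.5² = 1.839×10^3 lb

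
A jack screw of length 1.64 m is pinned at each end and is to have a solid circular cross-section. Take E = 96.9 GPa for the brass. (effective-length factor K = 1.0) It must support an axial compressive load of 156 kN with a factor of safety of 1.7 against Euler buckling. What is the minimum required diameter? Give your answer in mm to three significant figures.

d ≈ 62.4 mm

Required P_cr = n·P = 1.7 × 156 = 265.2 kN
L_e = K·L = 1 × 1.64 = 1.640 m
Required I = P_cr·L_e²/(π²E) = 2.652×10^5 × 1.640² / (π² × 9.69×10^10) = 7.458×10^-7 m⁴
I_req = 7.458×10^5 mm⁴
Solid circle: I = πd⁴/64  ⇒  d = (64I/π)^(1/4) = (64×7.458×10^5/π)^(1/4) = 62.4 mm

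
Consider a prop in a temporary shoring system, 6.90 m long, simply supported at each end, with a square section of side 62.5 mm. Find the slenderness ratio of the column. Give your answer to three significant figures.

For a square r = a/√12 = 62.5/√12 = 18.04 mm
L_e = K·L = 1 × 6.90 m = 6.900 m = 6900.0 mm
λ = L_e / r_min = 6900.0 / 18.04 = 382

λ ≈ 382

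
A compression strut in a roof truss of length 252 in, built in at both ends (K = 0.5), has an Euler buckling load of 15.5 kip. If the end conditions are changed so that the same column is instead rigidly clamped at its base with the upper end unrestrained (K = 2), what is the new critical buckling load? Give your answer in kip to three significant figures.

P_cr ≈ 0.969 kip

P_cr ∝ 1/K², so P_cr,new = P_cr,old × (K_old/K_new)² = 15.5 × (0.5/2)²
= 15.5 × 0.06250 = 0.969 kip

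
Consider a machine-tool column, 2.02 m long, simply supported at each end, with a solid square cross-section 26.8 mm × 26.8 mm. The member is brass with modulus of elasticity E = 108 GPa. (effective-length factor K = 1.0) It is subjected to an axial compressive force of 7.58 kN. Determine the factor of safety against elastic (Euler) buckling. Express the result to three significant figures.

n ≈ 1.48

I = a⁴/12 = 26.8⁴/12 = 4.299×10^4 mm⁴
I = 4.299×10^4 mm⁴ = 4.299×10^-8 m⁴
Effective length L_e = K·L = 1 × 2.02 = 2.020 m
P_cr = π²EI / L_e² = π² × 108×10⁹ × 4.299×10^-8 / 2.020² = 1.123×10^4 N
Factor of safety n = P_cr / P = 11.230 / 7.58 = 1.48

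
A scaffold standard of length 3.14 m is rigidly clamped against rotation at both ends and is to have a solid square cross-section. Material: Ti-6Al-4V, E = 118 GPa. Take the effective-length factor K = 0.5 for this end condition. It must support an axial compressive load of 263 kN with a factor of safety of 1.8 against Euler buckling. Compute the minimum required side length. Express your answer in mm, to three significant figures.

a ≈ 58.9 mm

Required P_cr = n·P = 1.8 × 263 = 473.4 kN
L_e = K·L = 0.5 × 3.14 = 1.570 m
Required I = P_cr·L_e²/(π²E) = 4.734×10^5 × 1.570² / (π² × 1.18×10^11) = 1.002×10^-6 m⁴
I_req = 1.002×10^6 mm⁴
Solid square: I = a⁴/12  ⇒  a = (12I)^(1/4) = (12×1.002×10^6)^(1/4) = 58.9 mm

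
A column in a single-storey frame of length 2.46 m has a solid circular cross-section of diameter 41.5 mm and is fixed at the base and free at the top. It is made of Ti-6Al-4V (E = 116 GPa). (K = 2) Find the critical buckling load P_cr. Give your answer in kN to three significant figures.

P_cr ≈ 6.89 kN

I = πd⁴/64 = π×41.5⁴/64 = 1.456×10^5 mm⁴
I = 1.456×10^5 mm⁴ = 1.456×10^-7 m⁴
Effective length L_e = K·L = 2 × 2.46 = 4.920 m
P_cr = π²EI / L_e² = π² × 116×10⁹ × 1.456×10^-7 / 4.920² = 6.886×10^3 N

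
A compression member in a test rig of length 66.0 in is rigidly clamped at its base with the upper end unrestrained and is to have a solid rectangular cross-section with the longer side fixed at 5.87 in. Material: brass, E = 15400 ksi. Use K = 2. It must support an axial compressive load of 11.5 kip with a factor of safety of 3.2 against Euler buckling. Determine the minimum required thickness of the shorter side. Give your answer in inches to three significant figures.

b ≈ 2.05 in

Required P_cr = n·P = 3.2 × 11.5 = 36.80 kip
L_e = K·L = 2 × 66.0 = 132.0 in
Required I = P_cr·L_e²/(π²E) = 3.680×10^4 × 132.0² / (π² × 1.54×10^7) = 4.219 in⁴
Rectangle, weak axis: I_min = h·b³/12 with h = 5.87 in fixed  ⇒  b = (12I/h)^(1/3) = 2.05 in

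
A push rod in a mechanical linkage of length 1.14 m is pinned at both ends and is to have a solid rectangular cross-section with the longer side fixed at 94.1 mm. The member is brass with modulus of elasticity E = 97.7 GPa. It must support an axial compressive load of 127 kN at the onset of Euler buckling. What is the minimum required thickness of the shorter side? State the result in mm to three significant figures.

L_e = K·L = 1 × 1.14 = 1.140 m
Required I = P_cr·L_e²/(π²E) = 1.270×10^5 × 1.140² / (π² × 9.77×10^10) = 1.712×10^-7 m⁴
I_req = 1.712×10^5 mm⁴
Rectangle, weak axis: I_min = h·b³/12 with h = 94.1 mm fixed  ⇒  b = (12I/h)^(1/3) = 27.9 mm

b ≈ 27.9 mm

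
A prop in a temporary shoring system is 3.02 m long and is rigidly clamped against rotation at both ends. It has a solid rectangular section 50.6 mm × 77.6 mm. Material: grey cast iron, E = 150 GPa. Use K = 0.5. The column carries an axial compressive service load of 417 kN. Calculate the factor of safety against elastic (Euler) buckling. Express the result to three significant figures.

Buckling occurs about the weak axis: I_min = h·b³/12 with b = 50.6 mm (the shorter side).
I_min = 77.6×50.6³/12 = 8.378×10^5 mm⁴
I = 8.378×10^5 mm⁴ = 8.378×10^-7 m⁴
Effective length L_e = K·L = 0.5 × 3.02 = 1.510 m
P_cr = π²EI / L_e² = π² × 150×10⁹ × 8.378×10^-7 / 1.510² = 5.440×10^5 N
Factor of safety n = P_cr / P = 543.96 / 417 = 1.30

n ≈ 1.30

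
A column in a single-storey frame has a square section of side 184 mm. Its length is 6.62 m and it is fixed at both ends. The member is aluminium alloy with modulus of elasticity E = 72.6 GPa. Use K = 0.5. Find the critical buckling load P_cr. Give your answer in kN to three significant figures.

I = a⁴/12 = 184⁴/12 = 9.552×10^7 mm⁴
I = 9.552×10^7 mm⁴ = 9.552×10^-5 m⁴
Effective length L_e = K·L = 0.5 × 6.62 = 3.310 m
P_cr = π²EI / L_e² = π² × 72.6×10⁹ × 9.552×10^-5 / 3.310² = 6.247×10^6 N

P_cr ≈ 6250 kN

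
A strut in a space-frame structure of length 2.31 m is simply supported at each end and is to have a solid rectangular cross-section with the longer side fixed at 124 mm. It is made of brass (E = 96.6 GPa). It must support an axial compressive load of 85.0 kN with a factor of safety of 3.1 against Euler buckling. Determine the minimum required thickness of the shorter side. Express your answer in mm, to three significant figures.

b ≈ 52.3 mm

Required P_cr = n·P = 3.1 × 85.0 = 263.5 kN
L_e = K·L = 1 × 2.31 = 2.310 m
Required I = P_cr·L_e²/(π²E) = 2.635×10^5 × 2.310² / (π² × 9.66×10^10) = 1.475×10^-6 m⁴
I_req = 1.475×10^6 mm⁴
Rectangle, weak axis: I_min = h·b³/12 with h = 124 mm fixed  ⇒  b = (12I/h)^(1/3) = 52.3 mm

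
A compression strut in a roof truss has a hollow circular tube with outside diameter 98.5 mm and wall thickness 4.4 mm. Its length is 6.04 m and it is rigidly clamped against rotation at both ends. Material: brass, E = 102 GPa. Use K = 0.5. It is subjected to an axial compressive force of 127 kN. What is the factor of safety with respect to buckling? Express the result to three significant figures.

n ≈ 1.25

Inner diameter d_i = 98.5 − 2×4.4 = 89.70 mm
I = π(d_o⁴ − d_i⁴)/64 = π(98.5⁴ − 89.70⁴)/64 = 1.443×10^6 mm⁴
I = 1.443×10^6 mm⁴ = 1.443×10^-6 m⁴
Effective length L_e = K·L = 0.5 × 6.04 = 3.020 m
P_cr = π²EI / L_e² = π² × 102×10⁹ × 1.443×10^-6 / 3.020² = 1.593×10^5 N
Factor of safety n = P_cr / P = 159.26 / 127 = 1.25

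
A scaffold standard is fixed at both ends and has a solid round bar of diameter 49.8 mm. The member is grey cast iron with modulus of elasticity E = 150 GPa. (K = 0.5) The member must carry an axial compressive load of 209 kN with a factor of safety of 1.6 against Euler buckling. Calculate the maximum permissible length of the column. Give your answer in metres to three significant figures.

L_max ≈ 2.31 m

I = πd⁴/64 = π×49.8⁴/64 = 3.019×10^5 mm⁴
I = 3.019×10^-7 m⁴
Required critical load P_cr = n·P = 1.6 × 209 = 334.4 kN = 3.344×10^5 N
From P_cr = π²EI/(K·L)²:  L = (1/K)·√(π²EI/P_cr) = (1/0.5)·√(π²×1.50×10^11×3.019×10^-7/3.344×10^5)
L = 2.31 m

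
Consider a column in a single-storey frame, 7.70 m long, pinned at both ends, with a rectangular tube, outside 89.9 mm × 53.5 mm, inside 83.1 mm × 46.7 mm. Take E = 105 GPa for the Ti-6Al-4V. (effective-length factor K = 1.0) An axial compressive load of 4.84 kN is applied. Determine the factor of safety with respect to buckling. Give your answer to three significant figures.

Weak-axis I_min = (h_o·b_o³ − h_i·b_i³)/12 with b_o = 53.5, b_i = 46.70 mm (shorter outer/inner sides).
I_min = (89.9×53.5³ − 83.10×46.70³)/12 = 4.419×10^5 mm⁴
I = 4.419×10^5 mm⁴ = 4.419×10^-7 m⁴
Effective length L_e = K·L = 1 × 7.70 = 7.700 m
P_cr = π²EI / L_e² = π² × 105×10⁹ × 4.419×10^-7 / 7.700² = 7.724×10^3 N
Factor of safety n = P_cr / P = 7.7239 / 4.84 = 1.60

n ≈ 1.60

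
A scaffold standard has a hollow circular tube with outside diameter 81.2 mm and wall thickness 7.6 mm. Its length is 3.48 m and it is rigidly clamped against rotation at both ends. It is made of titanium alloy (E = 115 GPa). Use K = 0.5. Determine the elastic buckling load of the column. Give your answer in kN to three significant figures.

Inner diameter d_i = 81.2 − 2×7.6 = 66.00 mm
I = π(d_o⁴ − d_i⁴)/64 = π(81.2⁴ − 66.00⁴)/64 = 1.203×10^6 mm⁴
I = 1.203×10^6 mm⁴ = 1.203×10^-6 m⁴
Effective length L_e = K·L = 0.5 × 3.48 = 1.740 m
P_cr = π²EI / L_e² = π² × 115×10⁹ × 1.203×10^-6 / 1.740² = 4.508×10^5 N

P_cr ≈ 451 kN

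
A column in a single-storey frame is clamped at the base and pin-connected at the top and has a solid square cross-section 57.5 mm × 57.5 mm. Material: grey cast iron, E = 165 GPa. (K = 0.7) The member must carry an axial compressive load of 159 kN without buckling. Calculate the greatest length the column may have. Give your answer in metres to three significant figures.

L_max ≈ 4.36 m

I = a⁴/12 = 57.5⁴/12 = 9.109×10^5 mm⁴
I = 9.109×10^-7 m⁴
At the buckling limit P_cr = P = 1.590×10^5 N
From P_cr = π²EI/(K·L)²:  L = (1/K)·√(π²EI/P_cr) = (1/0.7)·√(π²×1.65×10^11×9.109×10^-7/1.590×10^5)
L = 4.36 m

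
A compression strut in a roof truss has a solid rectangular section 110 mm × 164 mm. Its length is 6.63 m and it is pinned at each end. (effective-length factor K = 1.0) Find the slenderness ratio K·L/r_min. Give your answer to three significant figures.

For a rectangle r_min = b/√12 = 110/√12 = 31.75 mm
L_e = K·L = 1 × 6.63 m = 6.630 m = 6630.0 mm
λ = L_e / r_min = 6630.0 / 31.75 = 209

λ ≈ 209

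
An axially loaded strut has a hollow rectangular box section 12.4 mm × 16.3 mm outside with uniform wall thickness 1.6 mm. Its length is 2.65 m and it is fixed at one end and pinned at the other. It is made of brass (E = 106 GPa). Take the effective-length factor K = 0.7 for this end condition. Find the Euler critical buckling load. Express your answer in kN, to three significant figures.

Inner dimensions: h_i = 16.3 − 2×1.6 = 13.10 mm, b_i = 12.4 − 2×1.6 = 9.200 mm
Weak-axis I_min = (h_o·b_o³ − h_i·b_i³)/12 with b_o = 12.4, b_i = 9.200 mm (shorter outer/inner sides).
I_min = (16.3×12.4³ − 13.10×9.200³)/12 = 1.740×10^3 mm⁴
I = 1.740×10^3 mm⁴ = 1.740×10^-9 m⁴
Effective length L_e = K·L = 0.7 × 2.65 = 1.855 m
P_cr = π²EI / L_e² = π² × 106×10⁹ × 1.740×10^-9 / 1.855² = 528.9 N

P_cr ≈ 0.529 kN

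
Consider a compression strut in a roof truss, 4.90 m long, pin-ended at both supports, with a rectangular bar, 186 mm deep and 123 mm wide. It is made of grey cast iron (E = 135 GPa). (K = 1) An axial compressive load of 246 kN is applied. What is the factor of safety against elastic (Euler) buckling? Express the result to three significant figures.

Buckling occurs about the weak axis: I_min = h·b³/12 with b = 123 mm (the shorter side).
I_min = 186×123³/12 = 2.884×10^7 mm⁴
I = 2.884×10^7 mm⁴ = 2.884×10^-5 m⁴
Effective length L_e = K·L = 1 × 4.90 = 4.900 m
P_cr = π²EI / L_e² = π² × 135×10⁹ × 2.884×10^-5 / 4.900² = 1.601×10^6 N
Factor of safety n = P_cr / P = 1600.6 / 246 = 6.51

n ≈ 6.51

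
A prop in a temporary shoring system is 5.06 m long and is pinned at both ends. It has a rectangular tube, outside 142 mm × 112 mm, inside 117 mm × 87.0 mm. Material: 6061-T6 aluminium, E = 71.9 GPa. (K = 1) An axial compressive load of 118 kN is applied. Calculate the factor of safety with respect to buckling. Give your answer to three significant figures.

Weak-axis I_min = (h_o·b_o³ − h_i·b_i³)/12 with b_o = 112, b_i = 87.00 mm (shorter outer/inner sides).
I_min = (142×112³ − 117.0×87.00³)/12 = 1.020×10^7 mm⁴
I = 1.020×10^7 mm⁴ = 1.020×10^-5 m⁴
Effective length L_e = K·L = 1 × 5.06 = 5.060 m
P_cr = π²EI / L_e² = π² × 71.9×10⁹ × 1.020×10^-5 / 5.060² = 2.828×10^5 N
Factor of safety n = P_cr / P = 282.83 / 118 = 2.40

n ≈ 2.40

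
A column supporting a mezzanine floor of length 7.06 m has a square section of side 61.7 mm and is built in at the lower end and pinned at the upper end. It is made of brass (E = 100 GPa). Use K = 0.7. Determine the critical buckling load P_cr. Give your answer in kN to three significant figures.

P_cr ≈ 48.8 kN

I = a⁴/12 = 61.7⁴/12 = 1.208×10^6 mm⁴
I = 1.208×10^6 mm⁴ = 1.208×10^-6 m⁴
Effective length L_e = K·L = 0.7 × 7.06 = 4.942 m
P_cr = π²EI / L_e² = π² × 100×10⁹ × 1.208×10^-6 / 4.942² = 4.880×10^4 N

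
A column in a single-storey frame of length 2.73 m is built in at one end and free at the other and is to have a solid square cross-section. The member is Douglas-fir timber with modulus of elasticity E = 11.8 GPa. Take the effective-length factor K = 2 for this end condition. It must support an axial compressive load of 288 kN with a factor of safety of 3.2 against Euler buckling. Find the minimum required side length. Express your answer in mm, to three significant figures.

Required P_cr = n·P = 3.2 × 288 = 921.6 kN
L_e = K·L = 2 × 2.73 = 5.460 m
Required I = P_cr·L_e²/(π²E) = 9.216×10^5 × 5.460² / (π² × 1.18×10^10) = 2.359×10^-4 m⁴
I_req = 2.359×10^8 mm⁴
Solid square: I = a⁴/12  ⇒  a = (12I)^(1/4) = (12×2.359×10^8)^(1/4) = 231 mm

a ≈ 231 mm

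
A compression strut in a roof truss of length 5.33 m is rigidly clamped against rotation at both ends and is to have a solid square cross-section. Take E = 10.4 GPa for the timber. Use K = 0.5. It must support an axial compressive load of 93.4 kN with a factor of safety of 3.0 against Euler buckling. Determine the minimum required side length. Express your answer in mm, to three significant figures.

a ≈ 124 mm

Required P_cr = n·P = 3.0 × 93.4 = 280.2 kN
L_e = K·L = 0.5 × 5.33 = 2.665 m
Required I = P_cr·L_e²/(π²E) = 2.802×10^5 × 2.665² / (π² × 1.04×10^10) = 1.939×10^-5 m⁴
I_req = 1.939×10^7 mm⁴
Solid square: I = a⁴/12  ⇒  a = (12I)^(1/4) = (12×1.939×10^7)^(1/4) = 124 mm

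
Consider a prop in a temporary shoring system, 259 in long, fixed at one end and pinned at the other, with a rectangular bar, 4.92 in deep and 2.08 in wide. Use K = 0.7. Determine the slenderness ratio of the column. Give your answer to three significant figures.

λ ≈ 302

For a rectangle r_min = b/√12 = 2.08/√12 = 0.6004 in
L_e = K·L = 0.7 × 259 = 181.3 in
λ = L_e / r_min = 181.30 / 0.6004 = 302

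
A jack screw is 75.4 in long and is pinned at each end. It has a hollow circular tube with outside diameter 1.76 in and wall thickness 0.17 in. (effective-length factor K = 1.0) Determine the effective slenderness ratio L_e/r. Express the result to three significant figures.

Inner diameter d_i = 1.76 − 2×0.17 = 1.420 in
I = π(d_o⁴ − d_i⁴)/64 = π(1.76⁴ − 1.420⁴)/64 = 0.2714 in⁴
A = 0.8492 in²;  r_min = √(I/A) = √(0.2714/0.8492) = 0.5654 in
L_e = K·L = 1 × 75.4 = 75.40 in
λ = L_e / r_min = 75.400 / 0.5654 = 133

λ ≈ 133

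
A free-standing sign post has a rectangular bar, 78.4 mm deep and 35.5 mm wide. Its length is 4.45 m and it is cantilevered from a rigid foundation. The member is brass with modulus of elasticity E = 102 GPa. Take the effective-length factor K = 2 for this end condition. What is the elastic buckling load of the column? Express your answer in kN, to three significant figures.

P_cr ≈ 3.71 kN

Buckling occurs about the weak axis: I_min = h·b³/12 with b = 35.5 mm (the shorter side).
I_min = 78.4×35.5³/12 = 2.923×10^5 mm⁴
I = 2.923×10^5 mm⁴ = 2.923×10^-7 m⁴
Effective length L_e = K·L = 2 × 4.45 = 8.900 m
P_cr = π²EI / L_e² = π² × 102×10⁹ × 2.923×10^-7 / 8.900² = 3.715×10^3 N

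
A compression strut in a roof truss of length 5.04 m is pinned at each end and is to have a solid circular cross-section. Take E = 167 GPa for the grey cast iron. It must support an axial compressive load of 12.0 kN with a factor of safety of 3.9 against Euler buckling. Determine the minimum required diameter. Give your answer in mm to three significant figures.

Required P_cr = n·P = 3.9 × 12.0 = 46.80 kN
L_e = K·L = 1 × 5.04 = 5.040 m
Required I = P_cr·L_e²/(π²E) = 4.680×10^4 × 5.040² / (π² × 1.67×10^11) = 7.213×10^-7 m⁴
I_req = 7.213×10^5 mm⁴
Solid circle: I = πd⁴/64  ⇒  d = (64I/π)^(1/4) = (64×7.213×10^5/π)^(1/4) = 61.9 mm

d ≈ 61.9 mm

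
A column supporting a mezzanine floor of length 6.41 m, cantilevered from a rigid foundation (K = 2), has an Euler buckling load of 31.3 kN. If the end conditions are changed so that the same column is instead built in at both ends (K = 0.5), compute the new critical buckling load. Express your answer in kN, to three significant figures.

P_cr ≈ 501 kN

P_cr ∝ 1/K², so P_cr,new = P_cr,old × (K_old/K_new)² = 31.3 × (2/0.5)²
= 31.3 × 16.00 = 501 kN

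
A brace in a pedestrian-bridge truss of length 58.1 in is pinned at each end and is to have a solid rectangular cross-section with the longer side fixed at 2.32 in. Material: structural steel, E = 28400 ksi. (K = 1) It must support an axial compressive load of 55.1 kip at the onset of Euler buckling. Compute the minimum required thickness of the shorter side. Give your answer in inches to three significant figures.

b ≈ 1.51 in

L_e = K·L = 1 × 58.1 = 58.10 in
Required I = P_cr·L_e²/(π²E) = 5.510×10^4 × 58.10² / (π² × 2.84×10^7) = 0.6636 in⁴
Rectangle, weak axis: I_min = h·b³/12 with h = 2.32 in fixed  ⇒  b = (12I/h)^(1/3) = 1.51 in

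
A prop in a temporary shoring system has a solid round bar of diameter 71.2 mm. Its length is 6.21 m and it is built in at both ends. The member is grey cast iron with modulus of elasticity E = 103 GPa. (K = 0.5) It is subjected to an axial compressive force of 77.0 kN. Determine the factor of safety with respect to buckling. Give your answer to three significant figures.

n ≈ 1.73

I = πd⁴/64 = π×71.2⁴/64 = 1.262×10^6 mm⁴
I = 1.262×10^6 mm⁴ = 1.262×10^-6 m⁴
Effective length L_e = K·L = 0.5 × 6.21 = 3.105 m
P_cr = π²EI / L_e² = π² × 103×10⁹ × 1.262×10^-6 / 3.105² = 1.330×10^5 N
Factor of safety n = P_cr / P = 133.02 / 77.0 = 1.73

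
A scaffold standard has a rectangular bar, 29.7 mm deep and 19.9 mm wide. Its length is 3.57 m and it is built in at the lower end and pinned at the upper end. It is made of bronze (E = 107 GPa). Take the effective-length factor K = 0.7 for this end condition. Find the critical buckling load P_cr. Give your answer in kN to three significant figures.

Buckling occurs about the weak axis: I_min = h·b³/12 with b = 19.9 mm (the shorter side).
I_min = 29.7×19.9³/12 = 1.950×10^4 mm⁴
I = 1.950×10^4 mm⁴ = 1.950×10^-8 m⁴
Effective length L_e = K·L = 0.7 × 3.57 = 2.499 m
P_cr = π²EI / L_e² = π² × 107×10⁹ × 1.950×10^-8 / 2.499² = 3.298×10^3 N

P_cr ≈ 3.30 kN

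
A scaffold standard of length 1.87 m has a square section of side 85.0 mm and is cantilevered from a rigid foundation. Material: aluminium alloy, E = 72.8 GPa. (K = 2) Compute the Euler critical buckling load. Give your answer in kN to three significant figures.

I = a⁴/12 = 85.0⁴/12 = 4.350×10^6 mm⁴
I = 4.350×10^6 mm⁴ = 4.350×10^-6 m⁴
Effective length L_e = K·L = 2 × 1.87 = 3.740 m
P_cr = π²EI / L_e² = π² × 72.8×10⁹ × 4.350×10^-6 / 3.740² = 2.235×10^5 N

P_cr ≈ 223 kN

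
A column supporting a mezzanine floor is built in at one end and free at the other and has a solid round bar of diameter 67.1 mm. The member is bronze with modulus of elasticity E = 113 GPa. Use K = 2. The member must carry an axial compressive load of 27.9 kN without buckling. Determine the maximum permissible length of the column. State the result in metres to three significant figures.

L_max ≈ 3.15 m

I = πd⁴/64 = π×67.1⁴/64 = 9.951×10^5 mm⁴
I = 9.951×10^-7 m⁴
At the buckling limit P_cr = P = 2.790×10^4 N
From P_cr = π²EI/(K·L)²:  L = (1/K)·√(π²EI/P_cr) = (1/2)·√(π²×1.13×10^11×9.951×10^-7/2.790×10^4)
L = 3.15 m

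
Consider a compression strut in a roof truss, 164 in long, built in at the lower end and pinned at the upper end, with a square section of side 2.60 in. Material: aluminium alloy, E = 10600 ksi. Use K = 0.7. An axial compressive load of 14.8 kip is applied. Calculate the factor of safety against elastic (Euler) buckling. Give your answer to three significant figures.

n ≈ 2.04

I = a⁴/12 = 2.60⁴/12 = 3.808 in⁴
Effective length L_e = K·L = 0.7 × 164 = 114.8 in
P_cr = π²EI / L_e² = π² × 10600×10³ × 3.808 / 114.8² = 3.023×10^4 lb
Factor of safety n = P_cr / P = 30.230 / 14.8 = 2.04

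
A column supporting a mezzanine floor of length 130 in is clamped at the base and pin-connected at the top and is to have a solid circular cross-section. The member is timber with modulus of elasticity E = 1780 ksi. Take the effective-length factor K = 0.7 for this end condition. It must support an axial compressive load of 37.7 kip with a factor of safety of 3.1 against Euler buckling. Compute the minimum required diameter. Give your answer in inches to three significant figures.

d ≈ 5.79 in

Required P_cr = n·P = 3.1 × 37.7 = 116.9 kip
L_e = K·L = 0.7 × 130 = 91.00 in
Required I = P_cr·L_e²/(π²E) = 1.169×10^5 × 91.00² / (π² × 1.78×10^6) = 55.09 in⁴
Solid circle: I = πd⁴/64  ⇒  d = (64I/π)^(1/4) = (64×55.09/π)^(1/4) = 5.79 in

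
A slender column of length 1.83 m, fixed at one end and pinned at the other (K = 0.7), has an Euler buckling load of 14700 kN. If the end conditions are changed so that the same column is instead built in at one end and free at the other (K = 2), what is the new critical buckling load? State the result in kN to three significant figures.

P_cr ≈ 1800 kN

P_cr ∝ 1/K², so P_cr,new = P_cr,old × (K_old/K_new)² = 14700 × (0.7/2)²
= 14700 × 0.1225 = 1800 kN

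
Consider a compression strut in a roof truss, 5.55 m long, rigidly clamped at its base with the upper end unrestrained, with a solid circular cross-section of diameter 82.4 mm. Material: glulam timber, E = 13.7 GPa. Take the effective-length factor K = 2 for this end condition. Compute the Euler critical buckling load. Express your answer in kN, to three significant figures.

P_cr ≈ 2.48 kN

I = πd⁴/64 = π×82.4⁴/64 = 2.263×10^6 mm⁴
I = 2.263×10^6 mm⁴ = 2.263×10^-6 m⁴
Effective length L_e = K·L = 2 × 5.55 = 11.10 m
P_cr = π²EI / L_e² = π² × 13.7×10⁹ × 2.263×10^-6 / 11.10² = 2.483×10^3 N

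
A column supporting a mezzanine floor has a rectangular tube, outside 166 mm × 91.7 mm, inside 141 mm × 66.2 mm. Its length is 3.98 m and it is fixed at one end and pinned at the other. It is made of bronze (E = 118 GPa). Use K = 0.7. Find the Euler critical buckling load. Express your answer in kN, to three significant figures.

Weak-axis I_min = (h_o·b_o³ − h_i·b_i³)/12 with b_o = 91.7, b_i = 66.20 mm (shorter outer/inner sides).
I_min = (166×91.7³ − 141.0×66.20³)/12 = 7.258×10^6 mm⁴
I = 7.258×10^6 mm⁴ = 7.258×10^-6 m⁴
Effective length L_e = K·L = 0.7 × 3.98 = 2.786 m
P_cr = π²EI / L_e² = π² × 118×10⁹ × 7.258×10^-6 / 2.786² = 1.089×10^6 N

P_cr ≈ 1090 kN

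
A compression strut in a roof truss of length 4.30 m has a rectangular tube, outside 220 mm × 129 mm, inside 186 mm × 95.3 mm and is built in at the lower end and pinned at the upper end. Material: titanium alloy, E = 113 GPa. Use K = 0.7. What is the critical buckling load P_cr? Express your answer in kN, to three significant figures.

P_cr ≈ 3190 kN

Weak-axis I_min = (h_o·b_o³ − h_i·b_i³)/12 with b_o = 129, b_i = 95.30 mm (shorter outer/inner sides).
I_min = (220×129³ − 186.0×95.30³)/12 = 2.594×10^7 mm⁴
I = 2.594×10^7 mm⁴ = 2.594×10^-5 m⁴
Effective length L_e = K·L = 0.7 × 4.30 = 3.010 m
P_cr = π²EI / L_e² = π² × 113×10⁹ × 2.594×10^-5 / 3.010² = 3.193×10^6 N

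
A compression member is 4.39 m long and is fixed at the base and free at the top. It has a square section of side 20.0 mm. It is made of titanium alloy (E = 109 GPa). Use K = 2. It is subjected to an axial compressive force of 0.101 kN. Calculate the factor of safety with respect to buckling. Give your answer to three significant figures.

I = a⁴/12 = 20.0⁴/12 = 1.333×10^4 mm⁴
I = 1.333×10^4 mm⁴ = 1.333×10^-8 m⁴
Effective length L_e = K·L = 2 × 4.39 = 8.780 m
P_cr = π²EI / L_e² = π² × 109×10⁹ × 1.333×10^-8 / 8.780² = 186.1 N
Factor of safety n = P_cr / P = 0.18607 / 0.101 = 1.84

n ≈ 1.84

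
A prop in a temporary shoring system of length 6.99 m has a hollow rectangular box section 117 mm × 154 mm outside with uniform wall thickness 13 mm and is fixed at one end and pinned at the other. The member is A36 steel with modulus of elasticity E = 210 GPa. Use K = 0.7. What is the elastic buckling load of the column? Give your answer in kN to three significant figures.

P_cr ≈ 1080 kN

Inner dimensions: h_i = 154 − 2×13 = 128.0 mm, b_i = 117 − 2×13 = 91.00 mm
Weak-axis I_min = (h_o·b_o³ − h_i·b_i³)/12 with b_o = 117, b_i = 91.00 mm (shorter outer/inner sides).
I_min = (154×117³ − 128.0×91.00³)/12 = 1.252×10^7 mm⁴
I = 1.252×10^7 mm⁴ = 1.252×10^-5 m⁴
Effective length L_e = K·L = 0.7 × 6.99 = 4.893 m
P_cr = π²EI / L_e² = π² × 210×10⁹ × 1.252×10^-5 / 4.893² = 1.084×10^6 N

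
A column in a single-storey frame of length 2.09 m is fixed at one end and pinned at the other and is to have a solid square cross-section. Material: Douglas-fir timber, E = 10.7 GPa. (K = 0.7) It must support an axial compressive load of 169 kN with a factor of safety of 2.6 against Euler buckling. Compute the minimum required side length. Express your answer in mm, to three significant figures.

Required P_cr = n·P = 2.6 × 169 = 439.4 kN
L_e = K·L = 0.7 × 2.09 = 1.463 m
Required I = P_cr·L_e²/(π²E) = 4.394×10^5 × 1.463² / (π² × 1.07×10^10) = 8.906×10^-6 m⁴
I_req = 8.906×10^6 mm⁴
Solid square: I = a⁴/12  ⇒  a = (12I)^(1/4) = (12×8.906×10^6)^(1/4) = 102 mm

a ≈ 102 mm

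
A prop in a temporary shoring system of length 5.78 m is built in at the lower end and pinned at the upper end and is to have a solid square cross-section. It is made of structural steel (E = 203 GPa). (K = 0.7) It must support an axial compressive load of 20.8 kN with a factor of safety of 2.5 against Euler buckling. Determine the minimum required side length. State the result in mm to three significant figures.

Required P_cr = n·P = 2.5 × 20.8 = 52.00 kN
L_e = K·L = 0.7 × 5.78 = 4.046 m
Required I = P_cr·L_e²/(π²E) = 5.200×10^4 × 4.046² / (π² × 2.03×10^11) = 4.249×10^-7 m⁴
I_req = 4.249×10^5 mm⁴
Solid square: I = a⁴/12  ⇒  a = (12I)^(1/4) = (12×4.249×10^5)^(1/4) = 47.5 mm

a ≈ 47.5 mm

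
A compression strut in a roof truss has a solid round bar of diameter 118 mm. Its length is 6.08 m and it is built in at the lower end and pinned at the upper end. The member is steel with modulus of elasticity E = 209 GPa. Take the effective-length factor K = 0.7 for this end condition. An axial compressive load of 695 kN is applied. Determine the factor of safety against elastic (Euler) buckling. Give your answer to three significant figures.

I = πd⁴/64 = π×118⁴/64 = 9.517×10^6 mm⁴
I = 9.517×10^6 mm⁴ = 9.517×10^-6 m⁴
Effective length L_e = K·L = 0.7 × 6.08 = 4.256 m
P_cr = π²EI / L_e² = π² × 209×10⁹ × 9.517×10^-6 / 4.256² = 1.084×10^6 N
Factor of safety n = P_cr / P = 1083.8 / 695 = 1.56

n ≈ 1.56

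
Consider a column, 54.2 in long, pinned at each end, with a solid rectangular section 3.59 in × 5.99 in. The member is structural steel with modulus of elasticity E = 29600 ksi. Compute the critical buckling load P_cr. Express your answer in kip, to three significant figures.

P_cr ≈ 2300 kip

Buckling occurs about the weak axis: I_min = h·b³/12 with b = 3.59 in (the shorter side).
I_min = 5.99×3.59³/12 = 23.10 in⁴
Effective length L_e = K·L = 1 × 54.2 = 54.20 in
P_cr = π²EI / L_e² = π² × 29600×10³ × 23.10 / 54.20² = 2.297×10^6 lb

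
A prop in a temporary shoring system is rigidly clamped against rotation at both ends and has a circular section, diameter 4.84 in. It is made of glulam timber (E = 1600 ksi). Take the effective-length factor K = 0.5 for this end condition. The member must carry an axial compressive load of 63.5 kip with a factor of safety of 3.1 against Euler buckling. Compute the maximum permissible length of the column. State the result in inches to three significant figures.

I = πd⁴/64 = π×4.84⁴/64 = 26.94 in⁴
Required critical load P_cr = n·P = 3.1 × 63.5 = 196.8 kip = 1.968×10^5 lb
From P_cr = π²EI/(K·L)²:  L = (1/K)·√(π²EI/P_cr) = (1/0.5)·√(π²×1.60×10^6×26.94/1.968×10^5)
L = 93.0 in

L_max ≈ 93.0 in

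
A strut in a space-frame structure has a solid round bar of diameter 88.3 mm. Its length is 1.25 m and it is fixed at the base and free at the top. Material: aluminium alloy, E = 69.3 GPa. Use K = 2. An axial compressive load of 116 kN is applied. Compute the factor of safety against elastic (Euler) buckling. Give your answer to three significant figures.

n ≈ 2.82

I = πd⁴/64 = π×88.3⁴/64 = 2.984×10^6 mm⁴
I = 2.984×10^6 mm⁴ = 2.984×10^-6 m⁴
Effective length L_e = K·L = 2 × 1.25 = 2.500 m
P_cr = π²EI / L_e² = π² × 69.3×10⁹ × 2.984×10^-6 / 2.500² = 3.266×10^5 N
Factor of safety n = P_cr / P = 326.56 / 116 = 2.82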